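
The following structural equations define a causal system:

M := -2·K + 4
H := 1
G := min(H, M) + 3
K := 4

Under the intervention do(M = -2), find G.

1

The intervention breaks the incoming arrows to M: M := -2·K + 4 no longer applies, and M = -2.
G = min(H, M) + 3  [with H=1, M=-2]  = 1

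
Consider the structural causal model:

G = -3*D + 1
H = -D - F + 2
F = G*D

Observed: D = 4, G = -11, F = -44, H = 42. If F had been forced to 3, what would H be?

The intervention breaks the incoming arrows to F: F = G*D no longer applies, and F = 3.
H = -D - F + 2  [with D=4, F=3]  = -5

-5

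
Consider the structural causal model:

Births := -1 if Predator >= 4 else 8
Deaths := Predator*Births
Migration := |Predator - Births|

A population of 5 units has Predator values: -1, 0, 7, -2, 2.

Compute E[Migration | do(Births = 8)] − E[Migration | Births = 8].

Every unit gets Births=8 under the intervention. Migration values become 9, 8, 1, 10, 6; E[Migration|do(Births=8)] = 6.8.
Observing Births=8 restricts to units where Births's equation naturally yields 8: Predator ∈ {-1, 0, -2, 2}. In that subpopulation Migration = 9, 8, 10, 6, mean 8.25.
Difference = 6.8 − 8.25 = -1.45.

-1.45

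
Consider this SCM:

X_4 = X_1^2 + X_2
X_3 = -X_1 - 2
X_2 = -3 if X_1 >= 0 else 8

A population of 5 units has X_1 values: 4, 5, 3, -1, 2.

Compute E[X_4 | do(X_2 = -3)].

8

Under do(X_2=-3), X_2's equation is replaced by X_2=-3 for every unit. Per-unit X_4: 13, 22, 6, -2, 1. Mean = 8.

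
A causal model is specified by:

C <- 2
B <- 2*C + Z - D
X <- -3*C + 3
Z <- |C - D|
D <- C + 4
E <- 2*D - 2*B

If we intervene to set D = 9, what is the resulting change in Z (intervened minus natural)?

3

The intervention breaks the incoming arrows to D: D <- C + 4 no longer applies, and D = 9.
Z = |C - D|  [with C=2, D=9]  = 7
Without intervention: D = C + 4  [with C=2]  = 6; Z = |C - D|  [with C=2, D=6]  = 4.
Change = 7 − 4 = 3.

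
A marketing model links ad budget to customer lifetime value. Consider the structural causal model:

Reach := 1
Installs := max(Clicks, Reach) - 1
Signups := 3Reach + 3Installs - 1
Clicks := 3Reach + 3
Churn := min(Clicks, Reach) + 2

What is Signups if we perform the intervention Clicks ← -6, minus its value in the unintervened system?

Under do(Clicks=-6), the mechanism Clicks := 3Reach + 3 is discarded; Clicks is fixed at -6.
Installs = max(Clicks, Reach) - 1  [with Clicks=-6, Reach=1]  = 0
Signups = 3Reach + 3Installs - 1  [with Reach=1, Installs=0]  = 2
Without intervention: Clicks = 3Reach + 3  [with Reach=1]  = 6; Installs = max(Clicks, Reach) - 1  [with Clicks=6, Reach=1]  = 5; Signups = 3Reach + 3Installs - 1  [with Reach=1, Installs=5]  = 17.
Change = 2 − 17 = -15.

-15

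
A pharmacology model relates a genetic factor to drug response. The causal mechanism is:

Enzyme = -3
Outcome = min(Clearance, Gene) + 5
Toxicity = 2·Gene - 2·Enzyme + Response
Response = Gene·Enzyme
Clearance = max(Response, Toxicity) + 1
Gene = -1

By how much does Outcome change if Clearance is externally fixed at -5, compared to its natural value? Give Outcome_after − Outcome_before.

-4

The intervention breaks the incoming arrows to Clearance: Clearance = max(Response, Toxicity) + 1 no longer applies, and Clearance = -5.
Outcome = min(Clearance, Gene) + 5  [with Clearance=-5, Gene=-1]  = 0
Without intervention: Response = Gene·Enzyme  [with Gene=-1, Enzyme=-3]  = 3; Toxicity = 2·Gene - 2·Enzyme + Response  [with Gene=-1, Enzyme=-3, Response=3]  = 7; Clearance = max(Response, Toxicity) + 1  [with Response=3, Toxicity=7]  = 8; Outcome = min(Clearance, Gene) + 5  [with Clearance=8, Gene=-1]  = 4.
Change = 0 − 4 = -4.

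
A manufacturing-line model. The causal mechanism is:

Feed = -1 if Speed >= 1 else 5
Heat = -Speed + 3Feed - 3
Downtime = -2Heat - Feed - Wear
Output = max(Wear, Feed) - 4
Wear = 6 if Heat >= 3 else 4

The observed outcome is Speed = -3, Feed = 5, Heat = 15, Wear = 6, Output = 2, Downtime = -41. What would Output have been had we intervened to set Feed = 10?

do(Feed=10) replaces the equation Feed = -1 if Speed >= 1 else 5 with the constant Feed = 10.
Heat = -Speed + 3Feed - 3  [with Speed=-3, Feed=10]  = 30
Wear = 6 if Heat >= 3 else 4  [with Heat=30]  = 6
Output = max(Wear, Feed) - 4  [with Wear=6, Feed=10]  = 6

6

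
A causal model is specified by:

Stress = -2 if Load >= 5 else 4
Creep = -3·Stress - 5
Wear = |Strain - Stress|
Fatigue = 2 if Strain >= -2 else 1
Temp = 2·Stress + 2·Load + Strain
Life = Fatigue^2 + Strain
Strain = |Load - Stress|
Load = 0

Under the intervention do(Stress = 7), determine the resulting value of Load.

Under do(Stress=7), the mechanism Stress = -2 if Load >= 5 else 4 is discarded; Stress is fixed at 7.
Load is not downstream of the intervention, so its value is determined by the original equations.

0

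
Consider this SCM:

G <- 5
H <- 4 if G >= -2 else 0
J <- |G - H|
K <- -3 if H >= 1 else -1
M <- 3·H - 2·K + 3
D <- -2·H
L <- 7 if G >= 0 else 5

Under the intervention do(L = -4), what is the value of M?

The intervention breaks the incoming arrows to L: L <- 7 if G >= 0 else 5 no longer applies, and L = -4.
M is not downstream of the intervention, so its value is determined by the original equations.
H = 4 if G >= -2 else 0  [with G=5]  = 4
K = -3 if H >= 1 else -1  [with H=4]  = -3
M = 3·H - 2·K + 3  [with H=4, K=-3]  = 21

21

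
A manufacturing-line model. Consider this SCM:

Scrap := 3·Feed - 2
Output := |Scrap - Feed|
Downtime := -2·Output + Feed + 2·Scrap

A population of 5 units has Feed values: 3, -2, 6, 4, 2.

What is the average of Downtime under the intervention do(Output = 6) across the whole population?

Every unit gets Output=6 under the intervention. Downtime values become 5, -30, 26, 12, -2; E[Downtime|do(Output=6)] = 2.2.

2.2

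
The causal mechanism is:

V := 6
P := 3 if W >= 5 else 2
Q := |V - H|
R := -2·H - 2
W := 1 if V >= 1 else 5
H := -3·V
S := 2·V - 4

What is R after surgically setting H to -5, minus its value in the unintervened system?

do(H=-5) replaces the equation H := -3·V with the constant H = -5.
R = -2·H - 2  [with H=-5]  = 8
Without intervention: H = -3·V  [with V=6]  = -18; R = -2·H - 2  [with H=-18]  = 34.
Change = 8 − 34 = -26.

-26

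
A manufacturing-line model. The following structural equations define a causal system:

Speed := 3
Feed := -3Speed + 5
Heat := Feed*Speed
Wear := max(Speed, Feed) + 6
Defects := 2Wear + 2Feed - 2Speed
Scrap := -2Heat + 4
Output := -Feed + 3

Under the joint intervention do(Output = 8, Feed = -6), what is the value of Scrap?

Under do(Output = 8, Feed = -6), each intervened variable's structural equation is replaced by its fixed value.
Heat = Feed*Speed  [with Feed=-6, Speed=3]  = -18
Scrap = -2Heat + 4  [with Heat=-18]  = 40

40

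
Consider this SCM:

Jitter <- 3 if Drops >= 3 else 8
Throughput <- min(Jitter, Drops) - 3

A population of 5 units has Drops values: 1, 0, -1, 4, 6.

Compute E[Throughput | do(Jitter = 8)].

-1

Every unit gets Jitter=8 under the intervention. Throughput values become -2, -3, -4, 1, 3; E[Throughput|do(Jitter=8)] = -1.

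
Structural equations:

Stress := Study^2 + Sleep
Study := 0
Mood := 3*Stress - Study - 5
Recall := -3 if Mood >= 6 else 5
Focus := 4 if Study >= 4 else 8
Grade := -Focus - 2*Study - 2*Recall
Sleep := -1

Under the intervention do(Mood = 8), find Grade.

-2

Under do(Mood=8), the mechanism Mood := 3*Stress - Study - 5 is discarded; Mood is fixed at 8.
Focus = 4 if Study >= 4 else 8  [with Study=0]  = 8
Recall = -3 if Mood >= 6 else 5  [with Mood=8]  = -3
Grade = -Focus - 2*Study - 2*Recall  [with Focus=8, Study=0, Recall=-3]  = -2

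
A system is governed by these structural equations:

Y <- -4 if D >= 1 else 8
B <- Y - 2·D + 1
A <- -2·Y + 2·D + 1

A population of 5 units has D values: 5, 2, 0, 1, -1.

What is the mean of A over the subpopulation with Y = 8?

-16

Conditioning on Y=8 selects the 2 unit(s) with D ∈ {0, -1}. Their A values: -15, -17. Mean = -16.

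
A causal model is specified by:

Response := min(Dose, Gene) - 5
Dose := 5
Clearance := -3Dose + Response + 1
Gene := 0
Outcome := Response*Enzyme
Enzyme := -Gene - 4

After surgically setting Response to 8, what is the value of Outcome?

-32

Under do(Response=8), the mechanism Response := min(Dose, Gene) - 5 is discarded; Response is fixed at 8.
Enzyme = -Gene - 4  [with Gene=0]  = -4
Outcome = Response*Enzyme  [with Response=8, Enzyme=-4]  = -32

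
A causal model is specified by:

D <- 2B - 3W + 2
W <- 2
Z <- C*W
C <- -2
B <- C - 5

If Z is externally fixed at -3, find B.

-7

The intervention breaks the incoming arrows to Z: Z <- C*W no longer applies, and Z = -3.
B is not downstream of the intervention, so its value is determined by the original equations.
B = C - 5  [with C=-2]  = -7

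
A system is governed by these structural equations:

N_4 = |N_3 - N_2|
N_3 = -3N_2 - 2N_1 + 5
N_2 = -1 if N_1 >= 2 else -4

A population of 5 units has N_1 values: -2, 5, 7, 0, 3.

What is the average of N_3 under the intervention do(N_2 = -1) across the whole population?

do(N_2=-1) breaks N_2's dependence on N_1. With N_2=-1 fixed, N_3 across the units is 12, -2, -6, 8, 2, mean 2.8.

2.8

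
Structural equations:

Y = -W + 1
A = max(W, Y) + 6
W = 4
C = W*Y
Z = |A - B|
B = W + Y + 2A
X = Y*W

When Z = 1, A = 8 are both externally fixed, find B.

17

Under do(Z = 1, A = 8), each intervened variable's structural equation is replaced by its fixed value.
Y = -W + 1  [with W=4]  = -3
B = W + Y + 2A  [with W=4, Y=-3, A=8]  = 17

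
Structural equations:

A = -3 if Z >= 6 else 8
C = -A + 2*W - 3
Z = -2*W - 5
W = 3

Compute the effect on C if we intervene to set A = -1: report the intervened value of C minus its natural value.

The intervention breaks the incoming arrows to A: A = -3 if Z >= 6 else 8 no longer applies, and A = -1.
C = -A + 2*W - 3  [with A=-1, W=3]  = 4
Without intervention: Z = -2*W - 5  [with W=3]  = -11; A = -3 if Z >= 6 else 8  [with Z=-11]  = 8; C = -A + 2*W - 3  [with A=8, W=3]  = -5.
Change = 4 − (-5) = 9.

9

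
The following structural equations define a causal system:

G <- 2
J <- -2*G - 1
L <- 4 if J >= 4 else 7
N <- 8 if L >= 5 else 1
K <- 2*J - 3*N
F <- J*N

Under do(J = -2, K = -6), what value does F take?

Setting J = -2, K = -6 by intervention discards those variables' equations.
L = 4 if J >= 4 else 7  [with J=-2]  = 7
N = 8 if L >= 5 else 1  [with L=7]  = 8
F = J*N  [with J=-2, N=8]  = -16

-16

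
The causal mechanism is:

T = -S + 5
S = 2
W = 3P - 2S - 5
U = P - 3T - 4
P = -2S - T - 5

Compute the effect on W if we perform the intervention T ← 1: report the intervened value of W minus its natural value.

6

Under do(T=1), the mechanism T = -S + 5 is discarded; T is fixed at 1.
P = -2S - T - 5  [with S=2, T=1]  = -10
W = 3P - 2S - 5  [with P=-10, S=2]  = -39
Without intervention: T = -S + 5  [with S=2]  = 3; P = -2S - T - 5  [with S=2, T=3]  = -12; W = 3P - 2S - 5  [with P=-12, S=2]  = -45.
Change = -39 − (-45) = 6.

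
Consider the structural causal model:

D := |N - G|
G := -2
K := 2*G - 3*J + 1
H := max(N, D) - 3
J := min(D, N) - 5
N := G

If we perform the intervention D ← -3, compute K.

21

The intervention breaks the incoming arrows to D: D := |N - G| no longer applies, and D = -3.
N = G  [with G=-2]  = -2
J = min(D, N) - 5  [with D=-3, N=-2]  = -8
K = 2*G - 3*J + 1  [with G=-2, J=-8]  = 21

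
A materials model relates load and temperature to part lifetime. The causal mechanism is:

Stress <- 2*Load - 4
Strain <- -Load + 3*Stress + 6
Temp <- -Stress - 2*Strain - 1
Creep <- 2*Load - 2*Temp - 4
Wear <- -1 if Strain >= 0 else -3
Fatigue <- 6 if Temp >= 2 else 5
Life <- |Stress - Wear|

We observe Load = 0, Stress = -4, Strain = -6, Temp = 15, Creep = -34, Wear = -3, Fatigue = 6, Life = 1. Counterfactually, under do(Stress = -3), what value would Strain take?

-3

The intervention breaks the incoming arrows to Stress: Stress <- 2*Load - 4 no longer applies, and Stress = -3.
Strain = -Load + 3*Stress + 6  [with Load=0, Stress=-3]  = -3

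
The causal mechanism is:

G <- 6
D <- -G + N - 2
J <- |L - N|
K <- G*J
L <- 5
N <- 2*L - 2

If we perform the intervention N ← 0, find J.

The intervention breaks the incoming arrows to N: N <- 2*L - 2 no longer applies, and N = 0.
J = |L - N|  [with L=5, N=0]  = 5

5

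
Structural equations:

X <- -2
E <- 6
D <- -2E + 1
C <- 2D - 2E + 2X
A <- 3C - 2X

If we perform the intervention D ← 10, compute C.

The intervention breaks the incoming arrows to D: D <- -2E + 1 no longer applies, and D = 10.
C = 2D - 2E + 2X  [with D=10, E=6, X=-2]  = 4

4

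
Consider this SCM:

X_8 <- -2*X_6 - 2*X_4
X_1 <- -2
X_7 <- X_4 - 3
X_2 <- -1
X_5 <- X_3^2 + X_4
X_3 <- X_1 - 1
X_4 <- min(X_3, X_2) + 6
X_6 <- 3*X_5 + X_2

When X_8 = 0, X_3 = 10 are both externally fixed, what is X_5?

105

The joint intervention fixes X_8 = 0, X_3 = 10, removing each variable's own equation.
X_4 = min(X_3, X_2) + 6  [with X_3=10, X_2=-1]  = 5
X_5 = X_3^2 + X_4  [with X_3=10, X_4=5]  = 105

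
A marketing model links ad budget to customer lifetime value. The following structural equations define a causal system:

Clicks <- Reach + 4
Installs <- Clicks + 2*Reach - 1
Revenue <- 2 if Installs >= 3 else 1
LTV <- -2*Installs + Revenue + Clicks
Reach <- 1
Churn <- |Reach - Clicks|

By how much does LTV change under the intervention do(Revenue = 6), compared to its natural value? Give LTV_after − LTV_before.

4

The intervention breaks the incoming arrows to Revenue: Revenue <- 2 if Installs >= 3 else 1 no longer applies, and Revenue = 6.
Clicks = Reach + 4  [with Reach=1]  = 5
Installs = Clicks + 2*Reach - 1  [with Clicks=5, Reach=1]  = 6
LTV = -2*Installs + Revenue + Clicks  [with Installs=6, Revenue=6, Clicks=5]  = -1
Without intervention: Clicks = Reach + 4  [with Reach=1]  = 5; Installs = Clicks + 2*Reach - 1  [with Clicks=5, Reach=1]  = 6; Revenue = 2 if Installs >= 3 else 1  [with Installs=6]  = 2; LTV = -2*Installs + Revenue + Clicks  [with Installs=6, Revenue=2, Clicks=5]  = -5.
Change = -1 − (-5) = 4.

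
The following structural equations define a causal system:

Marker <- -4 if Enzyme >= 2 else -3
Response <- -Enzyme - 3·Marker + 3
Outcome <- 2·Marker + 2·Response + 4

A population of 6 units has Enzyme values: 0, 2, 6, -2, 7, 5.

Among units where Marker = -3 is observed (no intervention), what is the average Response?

13

Conditioning on Marker=-3 selects the 2 unit(s) with Enzyme ∈ {0, -2}. Their Response values: 12, 14. Mean = 13.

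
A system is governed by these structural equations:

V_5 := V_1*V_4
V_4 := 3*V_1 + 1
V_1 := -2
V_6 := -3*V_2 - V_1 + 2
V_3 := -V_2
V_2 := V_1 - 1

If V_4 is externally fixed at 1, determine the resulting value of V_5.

-2

Intervening sets V_4 = 1 and removes its equation (V_4 := 3*V_1 + 1).
V_5 = V_1*V_4  [with V_1=-2, V_4=1]  = -2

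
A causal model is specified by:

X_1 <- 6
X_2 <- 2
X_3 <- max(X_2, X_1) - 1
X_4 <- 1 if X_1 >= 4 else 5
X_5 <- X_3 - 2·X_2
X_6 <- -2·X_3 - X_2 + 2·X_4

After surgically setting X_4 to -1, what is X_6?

Under do(X_4=-1), the mechanism X_4 <- 1 if X_1 >= 4 else 5 is discarded; X_4 is fixed at -1.
X_3 = max(X_2, X_1) - 1  [with X_2=2, X_1=6]  = 5
X_6 = -2·X_3 - X_2 + 2·X_4  [with X_3=5, X_2=2, X_4=-1]  = -14

-14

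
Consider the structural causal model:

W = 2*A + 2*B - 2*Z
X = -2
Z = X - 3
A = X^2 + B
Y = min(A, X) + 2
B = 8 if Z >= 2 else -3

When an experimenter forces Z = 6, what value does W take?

do(Z=6) replaces the equation Z = X - 3 with the constant Z = 6.
B = 8 if Z >= 2 else -3  [with Z=6]  = 8
A = X^2 + B  [with X=-2, B=8]  = 12
W = 2*A + 2*B - 2*Z  [with A=12, B=8, Z=6]  = 28

28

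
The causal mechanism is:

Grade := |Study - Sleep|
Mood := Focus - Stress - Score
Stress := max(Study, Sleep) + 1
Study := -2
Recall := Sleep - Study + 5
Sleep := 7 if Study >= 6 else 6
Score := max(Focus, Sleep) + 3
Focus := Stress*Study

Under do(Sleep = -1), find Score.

3

do(Sleep=-1) replaces the equation Sleep := 7 if Study >= 6 else 6 with the constant Sleep = -1.
Stress = max(Study, Sleep) + 1  [with Study=-2, Sleep=-1]  = 0
Focus = Stress*Study  [with Stress=0, Study=-2]  = 0
Score = max(Focus, Sleep) + 3  [with Focus=0, Sleep=-1]  = 3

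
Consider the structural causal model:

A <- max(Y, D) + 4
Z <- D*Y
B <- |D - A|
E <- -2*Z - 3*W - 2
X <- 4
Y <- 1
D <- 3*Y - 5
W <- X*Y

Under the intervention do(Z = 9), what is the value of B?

Intervening sets Z = 9 and removes its equation (Z <- D*Y).
B is not downstream of the intervention, so its value is determined by the original equations.
D = 3*Y - 5  [with Y=1]  = -2
A = max(Y, D) + 4  [with Y=1, D=-2]  = 5
B = |D - A|  [with D=-2, A=5]  = 7

7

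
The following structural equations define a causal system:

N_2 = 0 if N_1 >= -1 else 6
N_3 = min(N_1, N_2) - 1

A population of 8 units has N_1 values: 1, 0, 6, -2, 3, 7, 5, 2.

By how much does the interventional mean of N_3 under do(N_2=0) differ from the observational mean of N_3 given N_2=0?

-0.25

do(N_2=0) breaks N_2's dependence on N_1. With N_2=0 fixed, N_3 across the units is -1, -1, -1, -3, -1, -1, -1, -1, mean -1.25.
E[N_3|N_2=0] averages over only the 7 units with N_2=0 (N_1 = 1, 0, 6, 3, 7, 5, 2): N_3 = -1, -1, -1, -1, -1, -1, -1, mean -1.
Difference = -1.25 − (-1) = -0.25.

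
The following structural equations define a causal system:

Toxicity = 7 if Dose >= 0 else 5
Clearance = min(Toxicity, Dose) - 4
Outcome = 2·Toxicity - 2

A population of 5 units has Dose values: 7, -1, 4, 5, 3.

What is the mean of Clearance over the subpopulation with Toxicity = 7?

Observing Toxicity=7 restricts to units where Toxicity's equation naturally yields 7: Dose ∈ {7, 4, 5, 3}. In that subpopulation Clearance = 3, 0, 1, -1, mean 0.75.

0.75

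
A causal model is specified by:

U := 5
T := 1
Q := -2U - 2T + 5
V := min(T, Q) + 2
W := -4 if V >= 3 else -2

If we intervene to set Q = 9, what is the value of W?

-4

do(Q=9) replaces the equation Q := -2U - 2T + 5 with the constant Q = 9.
V = min(T, Q) + 2  [with T=1, Q=9]  = 3
W = -4 if V >= 3 else -2  [with V=3]  = -4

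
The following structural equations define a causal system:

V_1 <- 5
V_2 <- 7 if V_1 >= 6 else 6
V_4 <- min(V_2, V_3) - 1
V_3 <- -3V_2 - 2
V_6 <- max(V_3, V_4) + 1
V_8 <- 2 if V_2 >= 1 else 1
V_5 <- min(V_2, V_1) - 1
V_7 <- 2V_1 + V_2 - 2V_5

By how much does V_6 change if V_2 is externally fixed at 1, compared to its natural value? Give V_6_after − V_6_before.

15

Under do(V_2=1), the mechanism V_2 <- 7 if V_1 >= 6 else 6 is discarded; V_2 is fixed at 1.
V_3 = -3V_2 - 2  [with V_2=1]  = -5
V_4 = min(V_2, V_3) - 1  [with V_2=1, V_3=-5]  = -6
V_6 = max(V_3, V_4) + 1  [with V_3=-5, V_4=-6]  = -4
Without intervention: V_2 = 7 if V_1 >= 6 else 6  [with V_1=5]  = 6; V_3 = -3V_2 - 2  [with V_2=6]  = -20; V_4 = min(V_2, V_3) - 1  [with V_2=6, V_3=-20]  = -21; V_6 = max(V_3, V_4) + 1  [with V_3=-20, V_4=-21]  = -19.
Change = -4 − (-19) = 15.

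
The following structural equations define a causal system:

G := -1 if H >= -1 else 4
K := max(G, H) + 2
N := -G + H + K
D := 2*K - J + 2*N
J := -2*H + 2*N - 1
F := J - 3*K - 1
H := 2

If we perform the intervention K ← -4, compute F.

4

The intervention breaks the incoming arrows to K: K := max(G, H) + 2 no longer applies, and K = -4.
G = -1 if H >= -1 else 4  [with H=2]  = -1
N = -G + H + K  [with G=-1, H=2, K=-4]  = -1
J = -2*H + 2*N - 1  [with H=2, N=-1]  = -7
F = J - 3*K - 1  [with J=-7, K=-4]  = 4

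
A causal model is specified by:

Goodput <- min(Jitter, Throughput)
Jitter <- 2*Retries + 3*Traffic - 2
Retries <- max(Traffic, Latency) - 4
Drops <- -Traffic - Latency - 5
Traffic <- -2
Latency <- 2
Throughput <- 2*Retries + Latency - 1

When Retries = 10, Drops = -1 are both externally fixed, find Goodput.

12

The joint intervention fixes Retries = 10, Drops = -1, removing each variable's own equation.
Jitter = 2*Retries + 3*Traffic - 2  [with Retries=10, Traffic=-2]  = 12
Throughput = 2*Retries + Latency - 1  [with Retries=10, Latency=2]  = 21
Goodput = min(Jitter, Throughput)  [with Jitter=12, Throughput=21]  = 12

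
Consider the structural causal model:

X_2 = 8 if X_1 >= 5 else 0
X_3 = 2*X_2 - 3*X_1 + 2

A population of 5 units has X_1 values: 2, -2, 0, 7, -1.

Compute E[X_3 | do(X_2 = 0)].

-1.6

The intervention sets X_2=0 in all 5 units regardless of X_1. Recomputing X_3 per unit gives -4, 8, 2, -19, 5; average -1.6.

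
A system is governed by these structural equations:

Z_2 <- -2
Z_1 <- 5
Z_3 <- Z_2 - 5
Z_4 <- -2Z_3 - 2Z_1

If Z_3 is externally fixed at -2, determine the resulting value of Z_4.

The intervention breaks the incoming arrows to Z_3: Z_3 <- Z_2 - 5 no longer applies, and Z_3 = -2.
Z_4 = -2Z_3 - 2Z_1  [with Z_3=-2, Z_1=5]  = -6

-6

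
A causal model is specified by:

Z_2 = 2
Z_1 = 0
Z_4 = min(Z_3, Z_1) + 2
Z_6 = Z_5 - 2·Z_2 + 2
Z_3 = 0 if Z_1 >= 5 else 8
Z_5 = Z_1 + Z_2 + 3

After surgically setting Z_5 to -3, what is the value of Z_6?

-5

The intervention breaks the incoming arrows to Z_5: Z_5 = Z_1 + Z_2 + 3 no longer applies, and Z_5 = -3.
Z_6 = Z_5 - 2·Z_2 + 2  [with Z_5=-3, Z_2=2]  = -5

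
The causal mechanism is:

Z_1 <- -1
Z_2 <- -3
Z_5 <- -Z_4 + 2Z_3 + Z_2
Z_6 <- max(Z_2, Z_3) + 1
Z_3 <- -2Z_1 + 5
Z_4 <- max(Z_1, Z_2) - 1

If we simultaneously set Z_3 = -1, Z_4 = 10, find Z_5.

Setting Z_3 = -1, Z_4 = 10 by intervention discards those variables' equations.
Z_5 = -Z_4 + 2Z_3 + Z_2  [with Z_4=10, Z_3=-1, Z_2=-3]  = -15

-15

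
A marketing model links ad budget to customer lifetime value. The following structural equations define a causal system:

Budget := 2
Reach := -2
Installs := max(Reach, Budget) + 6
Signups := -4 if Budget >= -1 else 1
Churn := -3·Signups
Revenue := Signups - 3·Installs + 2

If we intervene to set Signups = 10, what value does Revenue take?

-12

Under do(Signups=10), the mechanism Signups := -4 if Budget >= -1 else 1 is discarded; Signups is fixed at 10.
Installs = max(Reach, Budget) + 6  [with Reach=-2, Budget=2]  = 8
Revenue = Signups - 3·Installs + 2  [with Signups=10, Installs=8]  = -12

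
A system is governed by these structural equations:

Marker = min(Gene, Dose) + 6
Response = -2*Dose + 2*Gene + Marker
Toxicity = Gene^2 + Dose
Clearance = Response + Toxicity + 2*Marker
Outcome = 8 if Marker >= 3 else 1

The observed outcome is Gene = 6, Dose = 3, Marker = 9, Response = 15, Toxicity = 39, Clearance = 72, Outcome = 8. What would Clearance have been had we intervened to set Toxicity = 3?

The intervention breaks the incoming arrows to Toxicity: Toxicity = Gene^2 + Dose no longer applies, and Toxicity = 3.
Marker = min(Gene, Dose) + 6  [with Gene=6, Dose=3]  = 9
Response = -2*Dose + 2*Gene + Marker  [with Dose=3, Gene=6, Marker=9]  = 15
Clearance = Response + Toxicity + 2*Marker  [with Response=15, Toxicity=3, Marker=9]  = 36

36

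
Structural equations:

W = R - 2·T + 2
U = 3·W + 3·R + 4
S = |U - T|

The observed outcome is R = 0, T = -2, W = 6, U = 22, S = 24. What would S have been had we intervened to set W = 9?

do(W=9) replaces the equation W = R - 2·T + 2 with the constant W = 9.
U = 3·W + 3·R + 4  [with W=9, R=0]  = 31
S = |U - T|  [with U=31, T=-2]  = 33

33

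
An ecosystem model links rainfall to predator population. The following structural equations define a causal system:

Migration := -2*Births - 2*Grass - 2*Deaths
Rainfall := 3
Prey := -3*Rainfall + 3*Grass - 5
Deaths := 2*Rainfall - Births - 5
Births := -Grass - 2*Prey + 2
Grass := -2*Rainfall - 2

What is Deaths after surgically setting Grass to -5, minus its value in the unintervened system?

21

do(Grass=-5) replaces the equation Grass := -2*Rainfall - 2 with the constant Grass = -5.
Prey = -3*Rainfall + 3*Grass - 5  [with Rainfall=3, Grass=-5]  = -29
Births = -Grass - 2*Prey + 2  [with Grass=-5, Prey=-29]  = 65
Deaths = 2*Rainfall - Births - 5  [with Rainfall=3, Births=65]  = -64
Without intervention: Grass = -2*Rainfall - 2  [with Rainfall=3]  = -8; Prey = -3*Rainfall + 3*Grass - 5  [with Rainfall=3, Grass=-8]  = -38; Births = -Grass - 2*Prey + 2  [with Grass=-8, Prey=-38]  = 86; Deaths = 2*Rainfall - Births - 5  [with Rainfall=3, Births=86]  = -85.
Change = -64 − (-85) = 21.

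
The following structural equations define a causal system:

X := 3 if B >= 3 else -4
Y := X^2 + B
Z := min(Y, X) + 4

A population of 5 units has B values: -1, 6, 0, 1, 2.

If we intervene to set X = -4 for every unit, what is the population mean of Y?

Under do(X=-4), X's equation is replaced by X=-4 for every unit. Per-unit Y: 15, 22, 16, 17, 18. Mean = 17.6.

17.6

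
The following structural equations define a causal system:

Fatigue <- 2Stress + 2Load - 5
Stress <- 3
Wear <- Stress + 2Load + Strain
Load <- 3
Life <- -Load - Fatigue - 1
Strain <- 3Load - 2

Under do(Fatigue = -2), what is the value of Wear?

The intervention breaks the incoming arrows to Fatigue: Fatigue <- 2Stress + 2Load - 5 no longer applies, and Fatigue = -2.
Since Wear is not a descendant of the intervened variable, it is unaffected.
Strain = 3Load - 2  [with Load=3]  = 7
Wear = Stress + 2Load + Strain  [with Stress=3, Load=3, Strain=7]  = 16

16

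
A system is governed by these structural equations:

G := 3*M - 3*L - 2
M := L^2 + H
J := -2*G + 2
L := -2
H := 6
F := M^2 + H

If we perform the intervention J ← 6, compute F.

106

do(J=6) replaces the equation J := -2*G + 2 with the constant J = 6.
Since F is not a descendant of the intervened variable, it is unaffected.
M = L^2 + H  [with L=-2, H=6]  = 10
F = M^2 + H  [with M=10, H=6]  = 106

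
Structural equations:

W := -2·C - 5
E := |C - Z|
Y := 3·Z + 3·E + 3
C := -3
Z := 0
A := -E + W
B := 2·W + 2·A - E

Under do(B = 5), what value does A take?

-2

The intervention breaks the incoming arrows to B: B := 2·W + 2·A - E no longer applies, and B = 5.
A is not downstream of the intervention, so its value is determined by the original equations.
W = -2·C - 5  [with C=-3]  = 1
E = |C - Z|  [with C=-3, Z=0]  = 3
A = -E + W  [with E=3, W=1]  = -2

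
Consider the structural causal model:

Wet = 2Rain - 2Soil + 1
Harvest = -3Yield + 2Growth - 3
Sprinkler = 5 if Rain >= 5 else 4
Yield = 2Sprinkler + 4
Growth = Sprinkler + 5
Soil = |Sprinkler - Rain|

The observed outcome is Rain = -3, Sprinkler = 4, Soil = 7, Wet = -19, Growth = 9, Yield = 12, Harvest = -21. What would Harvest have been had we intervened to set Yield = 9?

-12

Intervening sets Yield = 9 and removes its equation (Yield = 2Sprinkler + 4).
Sprinkler = 5 if Rain >= 5 else 4  [with Rain=-3]  = 4
Growth = Sprinkler + 5  [with Sprinkler=4]  = 9
Harvest = -3Yield + 2Growth - 3  [with Yield=9, Growth=9]  = -12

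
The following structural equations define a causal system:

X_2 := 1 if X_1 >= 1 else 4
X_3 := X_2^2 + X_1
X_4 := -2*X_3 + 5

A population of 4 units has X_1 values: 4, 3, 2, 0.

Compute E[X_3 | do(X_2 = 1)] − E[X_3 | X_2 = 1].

do(X_2=1) breaks X_2's dependence on X_1. With X_2=1 fixed, X_3 across the units is 5, 4, 3, 1, mean 3.25.
Conditioning on X_2=1 selects the 3 unit(s) with X_1 ∈ {4, 3, 2}. Their X_3 values: 5, 4, 3. Mean = 4.
Difference = 3.25 − 4 = -0.75.

-0.75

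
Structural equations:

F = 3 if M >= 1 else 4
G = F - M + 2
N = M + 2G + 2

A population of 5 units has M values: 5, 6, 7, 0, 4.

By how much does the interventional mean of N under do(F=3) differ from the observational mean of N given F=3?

1.1

do(F=3) breaks F's dependence on M. With F=3 fixed, N across the units is 7, 6, 5, 12, 8, mean 7.6.
Conditioning on F=3 selects the 4 unit(s) with M ∈ {5, 6, 7, 4}. Their N values: 7, 6, 5, 8. Mean = 6.5.
Difference = 7.6 − 6.5 = 1.1.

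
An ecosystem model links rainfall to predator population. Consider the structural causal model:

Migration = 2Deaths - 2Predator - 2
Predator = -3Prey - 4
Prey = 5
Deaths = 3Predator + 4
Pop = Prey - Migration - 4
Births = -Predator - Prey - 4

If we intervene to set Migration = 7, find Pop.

-6

The intervention breaks the incoming arrows to Migration: Migration = 2Deaths - 2Predator - 2 no longer applies, and Migration = 7.
Pop = Prey - Migration - 4  [with Prey=5, Migration=7]  = -6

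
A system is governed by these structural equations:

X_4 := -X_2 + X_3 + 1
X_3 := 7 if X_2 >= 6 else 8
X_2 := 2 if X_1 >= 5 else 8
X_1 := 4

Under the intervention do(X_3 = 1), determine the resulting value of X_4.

The intervention breaks the incoming arrows to X_3: X_3 := 7 if X_2 >= 6 else 8 no longer applies, and X_3 = 1.
X_2 = 2 if X_1 >= 5 else 8  [with X_1=4]  = 8
X_4 = -X_2 + X_3 + 1  [with X_2=8, X_3=1]  = -6

-6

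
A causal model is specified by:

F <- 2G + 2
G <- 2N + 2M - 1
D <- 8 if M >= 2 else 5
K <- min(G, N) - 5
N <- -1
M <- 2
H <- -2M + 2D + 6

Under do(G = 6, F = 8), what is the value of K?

-6

The joint intervention fixes G = 6, F = 8, removing each variable's own equation.
K = min(G, N) - 5  [with G=6, N=-1]  = -6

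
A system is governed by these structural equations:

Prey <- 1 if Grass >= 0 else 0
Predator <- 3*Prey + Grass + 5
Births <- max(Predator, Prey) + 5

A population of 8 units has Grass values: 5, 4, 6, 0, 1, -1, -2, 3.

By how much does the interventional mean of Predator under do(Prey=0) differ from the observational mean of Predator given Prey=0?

3.5

Every unit gets Prey=0 under the intervention. Predator values become 10, 9, 11, 5, 6, 4, 3, 8; E[Predator|do(Prey=0)] = 7.
E[Predator|Prey=0] averages over only the 2 units with Prey=0 (Grass = -1, -2): Predator = 4, 3, mean 3.5.
Difference = 7 − 3.5 = 3.5.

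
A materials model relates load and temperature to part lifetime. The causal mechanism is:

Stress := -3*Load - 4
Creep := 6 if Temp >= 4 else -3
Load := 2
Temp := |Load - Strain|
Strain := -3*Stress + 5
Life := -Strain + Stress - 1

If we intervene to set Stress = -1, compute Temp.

Under do(Stress=-1), the mechanism Stress := -3*Load - 4 is discarded; Stress is fixed at -1.
Strain = -3*Stress + 5  [with Stress=-1]  = 8
Temp = |Load - Strain|  [with Load=2, Strain=8]  = 6

6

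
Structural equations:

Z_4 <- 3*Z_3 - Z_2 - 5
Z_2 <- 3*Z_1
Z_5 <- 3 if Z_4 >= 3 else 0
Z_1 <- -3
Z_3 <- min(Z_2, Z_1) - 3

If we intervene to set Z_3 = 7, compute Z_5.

3

do(Z_3=7) replaces the equation Z_3 <- min(Z_2, Z_1) - 3 with the constant Z_3 = 7.
Z_2 = 3*Z_1  [with Z_1=-3]  = -9
Z_4 = 3*Z_3 - Z_2 - 5  [with Z_3=7, Z_2=-9]  = 25
Z_5 = 3 if Z_4 >= 3 else 0  [with Z_4=25]  = 3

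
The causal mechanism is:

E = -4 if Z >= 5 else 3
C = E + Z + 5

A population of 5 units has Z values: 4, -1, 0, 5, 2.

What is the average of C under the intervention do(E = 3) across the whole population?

Every unit gets E=3 under the intervention. C values become 12, 7, 8, 13, 10; E[C|do(E=3)] = 10.

10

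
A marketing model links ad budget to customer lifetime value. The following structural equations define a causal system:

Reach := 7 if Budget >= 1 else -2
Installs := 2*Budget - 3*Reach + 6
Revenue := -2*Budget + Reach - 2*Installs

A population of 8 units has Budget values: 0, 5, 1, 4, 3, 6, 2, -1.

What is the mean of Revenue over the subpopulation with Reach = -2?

Conditioning on Reach=-2 selects the 2 unit(s) with Budget ∈ {0, -1}. Their Revenue values: -26, -20. Mean = -23.

-23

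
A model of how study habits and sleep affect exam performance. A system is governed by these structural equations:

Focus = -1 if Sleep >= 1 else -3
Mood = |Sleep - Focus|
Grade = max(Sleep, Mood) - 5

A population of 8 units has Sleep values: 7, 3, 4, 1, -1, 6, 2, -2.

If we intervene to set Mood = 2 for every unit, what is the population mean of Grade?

-1.5

Under do(Mood=2), Mood's equation is replaced by Mood=2 for every unit. Per-unit Grade: 2, -2, -1, -3, -3, 1, -3, -3. Mean = -1.5.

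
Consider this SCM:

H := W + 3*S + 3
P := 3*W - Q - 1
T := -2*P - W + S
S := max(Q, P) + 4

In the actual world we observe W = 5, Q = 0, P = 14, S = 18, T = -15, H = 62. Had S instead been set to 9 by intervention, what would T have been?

-24

Intervening sets S = 9 and removes its equation (S := max(Q, P) + 4).
P = 3*W - Q - 1  [with W=5, Q=0]  = 14
T = -2*P - W + S  [with P=14, W=5, S=9]  = -24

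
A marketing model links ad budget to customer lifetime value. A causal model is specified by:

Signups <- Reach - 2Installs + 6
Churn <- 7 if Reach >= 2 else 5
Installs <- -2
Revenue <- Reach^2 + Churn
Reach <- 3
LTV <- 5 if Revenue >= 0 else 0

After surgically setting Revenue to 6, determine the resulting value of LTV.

5

The intervention breaks the incoming arrows to Revenue: Revenue <- Reach^2 + Churn no longer applies, and Revenue = 6.
LTV = 5 if Revenue >= 0 else 0  [with Revenue=6]  = 5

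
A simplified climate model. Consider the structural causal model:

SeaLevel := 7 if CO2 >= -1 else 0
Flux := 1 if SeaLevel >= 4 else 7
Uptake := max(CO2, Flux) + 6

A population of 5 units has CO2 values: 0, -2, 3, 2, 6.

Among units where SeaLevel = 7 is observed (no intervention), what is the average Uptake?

Observing SeaLevel=7 restricts to units where SeaLevel's equation naturally yields 7: CO2 ∈ {0, 3, 2, 6}. In that subpopulation Uptake = 7, 9, 8, 12, mean 9.

9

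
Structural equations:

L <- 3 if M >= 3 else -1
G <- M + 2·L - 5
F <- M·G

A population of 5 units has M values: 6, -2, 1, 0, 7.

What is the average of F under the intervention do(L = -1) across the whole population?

The intervention sets L=-1 in all 5 units regardless of M. Recomputing F per unit gives -6, 18, -6, 0, 0; average 1.2.

1.2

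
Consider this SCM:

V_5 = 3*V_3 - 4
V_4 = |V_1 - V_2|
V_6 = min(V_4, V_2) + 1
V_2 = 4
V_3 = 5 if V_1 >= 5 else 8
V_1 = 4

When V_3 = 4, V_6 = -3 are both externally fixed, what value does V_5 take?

The joint intervention fixes V_3 = 4, V_6 = -3, removing each variable's own equation.
V_5 = 3*V_3 - 4  [with V_3=4]  = 8

8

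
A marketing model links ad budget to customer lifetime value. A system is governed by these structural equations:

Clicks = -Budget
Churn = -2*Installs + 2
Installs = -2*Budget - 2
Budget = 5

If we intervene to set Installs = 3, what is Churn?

-4

The intervention breaks the incoming arrows to Installs: Installs = -2*Budget - 2 no longer applies, and Installs = 3.
Churn = -2*Installs + 2  [with Installs=3]  = -4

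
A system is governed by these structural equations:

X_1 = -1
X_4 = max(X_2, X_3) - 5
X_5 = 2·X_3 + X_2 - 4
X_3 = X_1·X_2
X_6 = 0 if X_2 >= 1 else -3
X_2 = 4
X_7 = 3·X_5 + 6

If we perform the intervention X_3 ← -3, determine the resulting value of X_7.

-12

The intervention breaks the incoming arrows to X_3: X_3 = X_1·X_2 no longer applies, and X_3 = -3.
X_5 = 2·X_3 + X_2 - 4  [with X_3=-3, X_2=4]  = -6
X_7 = 3·X_5 + 6  [with X_5=-6]  = -12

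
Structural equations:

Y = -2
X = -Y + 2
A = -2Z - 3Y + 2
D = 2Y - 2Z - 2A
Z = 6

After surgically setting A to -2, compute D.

-12

The intervention breaks the incoming arrows to A: A = -2Z - 3Y + 2 no longer applies, and A = -2.
D = 2Y - 2Z - 2A  [with Y=-2, Z=6, A=-2]  = -12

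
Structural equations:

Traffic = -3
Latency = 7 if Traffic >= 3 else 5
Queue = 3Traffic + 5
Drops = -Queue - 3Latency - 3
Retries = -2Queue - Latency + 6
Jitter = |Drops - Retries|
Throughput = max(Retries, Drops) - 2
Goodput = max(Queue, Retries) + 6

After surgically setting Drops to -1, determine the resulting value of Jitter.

Under do(Drops=-1), the mechanism Drops = -Queue - 3Latency - 3 is discarded; Drops is fixed at -1.
Latency = 7 if Traffic >= 3 else 5  [with Traffic=-3]  = 5
Queue = 3Traffic + 5  [with Traffic=-3]  = -4
Retries = -2Queue - Latency + 6  [with Queue=-4, Latency=5]  = 9
Jitter = |Drops - Retries|  [with Drops=-1, Retries=9]  = 10

10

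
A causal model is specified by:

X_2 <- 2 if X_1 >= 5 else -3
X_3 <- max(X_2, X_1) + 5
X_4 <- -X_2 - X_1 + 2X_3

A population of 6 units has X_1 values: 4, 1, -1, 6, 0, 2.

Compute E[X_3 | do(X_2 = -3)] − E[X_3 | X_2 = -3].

0.8

do(X_2=-3) breaks X_2's dependence on X_1. With X_2=-3 fixed, X_3 across the units is 9, 6, 4, 11, 5, 7, mean 7.
Observing X_2=-3 restricts to units where X_2's equation naturally yields -3: X_1 ∈ {4, 1, -1, 0, 2}. In that subpopulation X_3 = 9, 6, 4, 5, 7, mean 6.2.
Difference = 7 − 6.2 = 0.8.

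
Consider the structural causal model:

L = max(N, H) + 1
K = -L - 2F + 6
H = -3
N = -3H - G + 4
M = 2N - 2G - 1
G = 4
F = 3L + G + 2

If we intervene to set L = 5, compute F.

Under do(L=5), the mechanism L = max(N, H) + 1 is discarded; L is fixed at 5.
F = 3L + G + 2  [with L=5, G=4]  = 21

21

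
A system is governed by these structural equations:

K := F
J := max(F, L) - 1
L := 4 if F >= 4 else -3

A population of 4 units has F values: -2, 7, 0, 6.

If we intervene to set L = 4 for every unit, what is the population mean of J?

4.25

Under do(L=4), L's equation is replaced by L=4 for every unit. Per-unit J: 3, 6, 3, 5. Mean = 4.25.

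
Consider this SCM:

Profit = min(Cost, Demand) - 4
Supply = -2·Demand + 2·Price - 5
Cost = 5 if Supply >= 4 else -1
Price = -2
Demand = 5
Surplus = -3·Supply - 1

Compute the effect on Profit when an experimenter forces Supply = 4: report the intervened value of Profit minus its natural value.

do(Supply=4) replaces the equation Supply = -2·Demand + 2·Price - 5 with the constant Supply = 4.
Cost = 5 if Supply >= 4 else -1  [with Supply=4]  = 5
Profit = min(Cost, Demand) - 4  [with Cost=5, Demand=5]  = 1
Without intervention: Supply = -2·Demand + 2·Price - 5  [with Demand=5, Price=-2]  = -19; Cost = 5 if Supply >= 4 else -1  [with Supply=-19]  = -1; Profit = min(Cost, Demand) - 4  [with Cost=-1, Demand=5]  = -5.
Change = 1 − (-5) = 6.

6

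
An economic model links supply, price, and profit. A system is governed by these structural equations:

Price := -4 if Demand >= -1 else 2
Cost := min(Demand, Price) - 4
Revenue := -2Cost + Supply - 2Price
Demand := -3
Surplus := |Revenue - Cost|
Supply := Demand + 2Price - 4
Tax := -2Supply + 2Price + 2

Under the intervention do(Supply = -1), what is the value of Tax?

The intervention breaks the incoming arrows to Supply: Supply := Demand + 2Price - 4 no longer applies, and Supply = -1.
Price = -4 if Demand >= -1 else 2  [with Demand=-3]  = 2
Tax = -2Supply + 2Price + 2  [with Supply=-1, Price=2]  = 8

8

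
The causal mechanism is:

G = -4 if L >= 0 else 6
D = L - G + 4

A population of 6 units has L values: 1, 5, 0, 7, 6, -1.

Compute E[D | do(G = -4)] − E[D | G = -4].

Every unit gets G=-4 under the intervention. D values become 9, 13, 8, 15, 14, 7; E[D|do(G=-4)] = 11.
E[D|G=-4] averages over only the 5 units with G=-4 (L = 1, 5, 0, 7, 6): D = 9, 13, 8, 15, 14, mean 11.8.
Difference = 11 − 11.8 = -0.8.

-0.8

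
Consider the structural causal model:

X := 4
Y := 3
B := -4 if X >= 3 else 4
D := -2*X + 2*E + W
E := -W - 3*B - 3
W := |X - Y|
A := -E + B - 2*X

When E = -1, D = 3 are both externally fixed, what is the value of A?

-11

Under do(E = -1, D = 3), each intervened variable's structural equation is replaced by its fixed value.
B = -4 if X >= 3 else 4  [with X=4]  = -4
A = -E + B - 2*X  [with E=-1, B=-4, X=4]  = -11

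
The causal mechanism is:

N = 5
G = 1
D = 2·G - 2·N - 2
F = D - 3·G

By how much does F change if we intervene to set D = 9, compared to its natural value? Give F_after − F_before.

19

The intervention breaks the incoming arrows to D: D = 2·G - 2·N - 2 no longer applies, and D = 9.
F = D - 3·G  [with D=9, G=1]  = 6
Without intervention: D = 2·G - 2·N - 2  [with G=1, N=5]  = -10; F = D - 3·G  [with D=-10, G=1]  = -13.
Change = 6 − (-13) = 19.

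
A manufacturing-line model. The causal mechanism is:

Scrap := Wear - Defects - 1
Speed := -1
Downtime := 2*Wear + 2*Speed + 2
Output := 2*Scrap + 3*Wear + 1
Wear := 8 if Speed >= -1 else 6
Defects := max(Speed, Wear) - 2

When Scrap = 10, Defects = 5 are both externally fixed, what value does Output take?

45

The joint intervention fixes Scrap = 10, Defects = 5, removing each variable's own equation.
Wear = 8 if Speed >= -1 else 6  [with Speed=-1]  = 8
Output = 2*Scrap + 3*Wear + 1  [with Scrap=10, Wear=8]  = 45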